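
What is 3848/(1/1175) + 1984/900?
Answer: 1017315496/225 ≈ 4.5214e+6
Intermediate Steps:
3848/(1/1175) + 1984/900 = 3848/(1/1175) + 1984*(1/900) = 3848*1175 + 496/225 = 4521400 + 496/225 = 1017315496/225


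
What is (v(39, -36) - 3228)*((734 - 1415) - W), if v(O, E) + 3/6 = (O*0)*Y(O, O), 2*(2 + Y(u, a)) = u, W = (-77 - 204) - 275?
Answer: 807125/2 ≈ 4.0356e+5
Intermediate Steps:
W = -556 (W = -281 - 275 = -556)
Y(u, a) = -2 + u/2
v(O, E) = -1/2 (v(O, E) = -1/2 + (O*0)*(-2 + O/2) = -1/2 + 0*(-2 + O/2) = -1/2 + 0 = -1/2)
(v(39, -36) - 3228)*((734 - 1415) - W) = (-1/2 - 3228)*((734 - 1415) - 1*(-556)) = -6457*(-681 + 556)/2 = -6457/2*(-125) = 807125/2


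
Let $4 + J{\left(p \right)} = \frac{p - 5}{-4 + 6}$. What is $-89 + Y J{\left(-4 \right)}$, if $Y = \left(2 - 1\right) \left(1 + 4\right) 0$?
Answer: $-89$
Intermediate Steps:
$J{\left(p \right)} = - \frac{13}{2} + \frac{p}{2}$ ($J{\left(p \right)} = -4 + \frac{p - 5}{-4 + 6} = -4 + \frac{-5 + p}{2} = -4 + \left(-5 + p\right) \frac{1}{2} = -4 + \left(- \frac{5}{2} + \frac{p}{2}\right) = - \frac{13}{2} + \frac{p}{2}$)
$Y = 0$ ($Y = 1 \cdot 5 \cdot 0 = 1 \cdot 0 = 0$)
$-89 + Y J{\left(-4 \right)} = -89 + 0 \left(- \frac{13}{2} + \frac{1}{2} \left(-4\right)\right) = -89 + 0 \left(- \frac{13}{2} - 2\right) = -89 + 0 \left(- \frac{17}{2}\right) = -89 + 0 = -89$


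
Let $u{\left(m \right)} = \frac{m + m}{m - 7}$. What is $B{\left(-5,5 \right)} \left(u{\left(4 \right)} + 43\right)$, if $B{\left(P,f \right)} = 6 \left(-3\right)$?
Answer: $-726$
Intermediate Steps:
$B{\left(P,f \right)} = -18$
$u{\left(m \right)} = \frac{2 m}{-7 + m}$
$B{\left(-5,5 \right)} \left(u{\left(4 \right)} + 43\right) = - 18 \left(2 \cdot 4 \frac{1}{-7 + 4} + 43\right) = - 18 \left(2 \cdot 4 \frac{1}{-3} + 43\right) = - 18 \left(2 \cdot 4 \left(- \frac{1}{3}\right) + 43\right) = - 18 \left(- \frac{8}{3} + 43\right) = \left(-18\right) \frac{121}{3} = -726$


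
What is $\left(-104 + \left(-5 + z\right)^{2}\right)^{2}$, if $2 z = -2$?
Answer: $4624$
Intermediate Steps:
$z = -1$ ($z = \frac{1}{2} \left(-2\right) = -1$)
$\left(-104 + \left(-5 + z\right)^{2}\right)^{2} = \left(-104 + \left(-5 - 1\right)^{2}\right)^{2} = \left(-104 + \left(-6\right)^{2}\right)^{2} = \left(-104 + 36\right)^{2} = \left(-68\right)^{2} = 4624$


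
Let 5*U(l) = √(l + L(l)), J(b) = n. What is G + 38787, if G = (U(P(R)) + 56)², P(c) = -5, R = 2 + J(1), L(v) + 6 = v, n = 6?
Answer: 1048059/25 + 448*I/5 ≈ 41922.0 + 89.6*I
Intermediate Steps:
J(b) = 6
L(v) = -6 + v
R = 8 (R = 2 + 6 = 8)
U(l) = √(-6 + 2*l)/5 (U(l) = √(l + (-6 + l))/5 = √(-6 + 2*l)/5)
G = (56 + 4*I/5)² (G = (√(-6 + 2*(-5))/5 + 56)² = (√(-6 - 10)/5 + 56)² = (√(-16)/5 + 56)² = ((4*I)/5 + 56)² = (4*I/5 + 56)² = (56 + 4*I/5)² ≈ 3135.4 + 89.6*I)
G + 38787 = (78384/25 + 448*I/5) + 38787 = 1048059/25 + 448*I/5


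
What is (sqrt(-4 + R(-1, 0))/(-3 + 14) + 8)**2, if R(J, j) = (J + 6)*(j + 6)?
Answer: (88 + sqrt(26))**2/121 ≈ 71.632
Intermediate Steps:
R(J, j) = (6 + J)*(6 + j)
(sqrt(-4 + R(-1, 0))/(-3 + 14) + 8)**2 = (sqrt(-4 + (36 + 6*(-1) + 6*0 - 1*0))/(-3 + 14) + 8)**2 = (sqrt(-4 + (36 - 6 + 0 + 0))/11 + 8)**2 = (sqrt(-4 + 30)*(1/11) + 8)**2 = (sqrt(26)*(1/11) + 8)**2 = (sqrt(26)/11 + 8)**2 = (8 + sqrt(26)/11)**2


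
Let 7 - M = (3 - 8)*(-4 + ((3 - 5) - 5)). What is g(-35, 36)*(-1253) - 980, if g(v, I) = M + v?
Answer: 103019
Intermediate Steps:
M = -48 (M = 7 - (3 - 8)*(-4 + ((3 - 5) - 5)) = 7 - (-5)*(-4 + (-2 - 5)) = 7 - (-5)*(-4 - 7) = 7 - (-5)*(-11) = 7 - 1*55 = 7 - 55 = -48)
g(v, I) = -48 + v
g(-35, 36)*(-1253) - 980 = (-48 - 35)*(-1253) - 980 = -83*(-1253) - 980 = 103999 - 980 = 103019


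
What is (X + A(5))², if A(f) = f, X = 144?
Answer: 22201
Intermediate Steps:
(X + A(5))² = (144 + 5)² = 149² = 22201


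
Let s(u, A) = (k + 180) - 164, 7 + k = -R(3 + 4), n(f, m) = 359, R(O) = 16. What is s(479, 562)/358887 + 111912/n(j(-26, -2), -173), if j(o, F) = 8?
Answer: 40163759431/128840433 ≈ 311.73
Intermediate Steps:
k = -23 (k = -7 - 1*16 = -7 - 16 = -23)
s(u, A) = -7 (s(u, A) = (-23 + 180) - 164 = 157 - 164 = -7)
s(479, 562)/358887 + 111912/n(j(-26, -2), -173) = -7/358887 + 111912/359 = 40163759431/128840433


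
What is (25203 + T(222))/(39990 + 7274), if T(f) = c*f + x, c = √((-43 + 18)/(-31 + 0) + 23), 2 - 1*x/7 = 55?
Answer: 776/1477 + 333*√2542/732592 ≈ 0.54831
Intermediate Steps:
x = -371 (x = 14 - 7*55 = 14 - 385 = -371)
c = 3*√2542/31 (c = √(-25/(-31) + 23) = √(-25*(-1/31) + 23) = √(25/31 + 23) = √(738/31) = 3*√2542/31 ≈ 4.8792)
T(f) = -371 + 3*f*√2542/31 (T(f) = (3*√2542/31)*f - 371 = 3*f*√2542/31 - 371 = -371 + 3*f*√2542/31)
(25203 + T(222))/(39990 + 7274) = (25203 + (-371 + (3/31)*222*√2542))/(39990 + 7274) = (25203 + (-371 + 666*√2542/31))/47264 = (24832 + 666*√2542/31)*(1/47264) = 776/1477 + 333*√2542/732592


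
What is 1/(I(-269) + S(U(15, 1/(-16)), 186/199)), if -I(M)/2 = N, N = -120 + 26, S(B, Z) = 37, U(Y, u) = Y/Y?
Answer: 1/225 ≈ 0.0044444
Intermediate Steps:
U(Y, u) = 1
N = -94
I(M) = 188 (I(M) = -2*(-94) = 188)
1/(I(-269) + S(U(15, 1/(-16)), 186/199)) = 1/(188 + 37) = 1/225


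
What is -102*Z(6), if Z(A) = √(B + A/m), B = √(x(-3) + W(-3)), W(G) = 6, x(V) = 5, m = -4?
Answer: -51*√(-6 + 4*√11) ≈ -137.48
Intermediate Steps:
B = √11 (B = √(5 + 6) = √11 ≈ 3.3166)
Z(A) = √(√11 - A/4) (Z(A) = √(√11 + A/(-4)) = √(√11 + A*(-¼)) = √(√11 - A/4))
-102*Z(6) = -51*√(-1*6 + 4*√11) = -51*√(-6 + 4*√11)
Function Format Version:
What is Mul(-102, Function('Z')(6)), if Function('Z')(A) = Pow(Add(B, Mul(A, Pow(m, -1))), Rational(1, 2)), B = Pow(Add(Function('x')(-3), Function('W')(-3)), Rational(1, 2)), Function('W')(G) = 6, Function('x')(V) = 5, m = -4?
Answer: Mul(-51, Pow(Add(-6, Mul(4, Pow(11, Rational(1, 2)))), Rational(1, 2))) ≈ -137.48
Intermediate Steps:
B = Pow(11, Rational(1, 2)) (B = Pow(Add(5, 6), Rational(1, 2)) = Pow(11, Rational(1, 2)) ≈ 3.3166)
Function('Z')(A) = Pow(Add(Pow(11, Rational(1, 2)), Mul(Rational(-1, 4), A)), Rational(1, 2)) (Function('Z')(A) = Pow(Add(Pow(11, Rational(1, 2)), Mul(A, Pow(-4, -1))), Rational(1, 2)) = Pow(Add(Pow(11, Rational(1, 2)), Mul(A, Rational(-1, 4))), Rational(1, 2)) = Pow(Add(Pow(11, Rational(1, 2)), Mul(Rational(-1, 4), A)), Rational(1, 2)))
Mul(-102, Function('Z')(6)) = Mul(-102, Mul(Rational(1, 2), Pow(Add(Mul(-1, 6), Mul(4, Pow(11, Rational(1, 2)))), Rational(1, 2)))) = Mul(-102, Mul(Rational(1, 2), Pow(Add(-6, Mul(4, Pow(11, Rational(1, 2)))), Rational(1, 2)))) = Mul(-51, Pow(Add(-6, Mul(4, Pow(11, Rational(1, 2)))), Rational(1, 2)))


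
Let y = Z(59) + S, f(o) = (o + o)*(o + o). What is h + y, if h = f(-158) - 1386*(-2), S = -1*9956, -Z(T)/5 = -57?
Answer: 92957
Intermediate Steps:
f(o) = 4*o² (f(o) = (2*o)*(2*o) = 4*o²)
Z(T) = 285 (Z(T) = -5*(-57) = 285)
S = -9956
y = -9671 (y = 285 - 9956 = -9671)
h = 102628 (h = 4*(-158)² - 1386*(-2) = 4*24964 + 2772 = 99856 + 2772 = 102628)
h + y = 102628 - 9671 = 92957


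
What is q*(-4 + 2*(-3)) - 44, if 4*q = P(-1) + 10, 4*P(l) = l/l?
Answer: -557/8 ≈ -69.625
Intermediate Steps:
P(l) = 1/4 (P(l) = (l/l)/4 = (1/4)*1 = 1/4)
q = 41/16 (q = (1/4 + 10)/4 = (1/4)*(41/4) = 41/16 ≈ 2.5625)
q*(-4 + 2*(-3)) - 44 = 41*(-4 + 2*(-3))/16 - 44 = 41*(-4 - 6)/16 - 44 = (41/16)*(-10) - 44 = -205/8 - 44 = -557/8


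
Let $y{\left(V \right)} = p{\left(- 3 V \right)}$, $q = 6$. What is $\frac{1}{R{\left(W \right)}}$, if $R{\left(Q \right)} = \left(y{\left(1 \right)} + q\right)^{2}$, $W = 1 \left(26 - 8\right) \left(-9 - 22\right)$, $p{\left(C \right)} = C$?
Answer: $\frac{1}{9} \approx 0.11111$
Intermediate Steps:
$y{\left(V \right)} = - 3 V$
$W = -558$ ($W = 1 \cdot 18 \left(-31\right) = 1 \left(-558\right) = -558$)
$R{\left(Q \right)} = 9$ ($R{\left(Q \right)} = \left(\left(-3\right) 1 + 6\right)^{2} = \left(-3 + 6\right)^{2} = 3^{2} = 9$)
$\frac{1}{R{\left(W \right)}} = \frac{1}{9}$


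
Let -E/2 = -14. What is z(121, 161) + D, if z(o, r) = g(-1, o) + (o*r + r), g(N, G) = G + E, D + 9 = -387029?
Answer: -367247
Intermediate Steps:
D = -387038 (D = -9 - 387029 = -387038)
E = 28 (E = -2*(-14) = 28)
g(N, G) = 28 + G (g(N, G) = G + 28 = 28 + G)
z(o, r) = 28 + o + r + o*r (z(o, r) = (28 + o) + (o*r + r) = (28 + o) + (r + o*r) = 28 + o + r + o*r)
z(121, 161) + D = (28 + 121 + 161 + 121*161) - 387038 = (28 + 121 + 161 + 19481) - 387038 = 19791 - 387038 = -367247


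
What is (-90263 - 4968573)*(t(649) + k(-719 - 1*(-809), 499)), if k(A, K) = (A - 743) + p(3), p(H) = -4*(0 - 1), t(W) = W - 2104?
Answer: 10643790944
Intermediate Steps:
t(W) = -2104 + W
p(H) = 4 (p(H) = -4*(-1) = 4)
k(A, K) = -739 + A (k(A, K) = (A - 743) + 4 = (-743 + A) + 4 = -739 + A)
(-90263 - 4968573)*(t(649) + k(-719 - 1*(-809), 499)) = (-90263 - 4968573)*((-2104 + 649) + (-739 + (-719 - 1*(-809)))) = -5058836*(-1455 + (-739 + (-719 + 809))) = -5058836*(-1455 + (-739 + 90)) = -5058836*(-1455 - 649) = -5058836*(-2104) = 10643790944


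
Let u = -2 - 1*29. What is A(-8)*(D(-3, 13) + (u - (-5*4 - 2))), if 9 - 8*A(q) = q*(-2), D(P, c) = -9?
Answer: 63/4 ≈ 15.750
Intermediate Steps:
u = -31 (u = -2 - 29 = -31)
A(q) = 9/8 + q/4 (A(q) = 9/8 - q*(-2)/8 = 9/8 - (-1)*q/4 = 9/8 + q/4)
A(-8)*(D(-3, 13) + (u - (-5*4 - 2))) = (9/8 + (¼)*(-8))*(-9 + (-31 - (-5*4 - 2))) = (9/8 - 2)*(-9 + (-31 - (-20 - 2))) = -7*(-9 + (-31 - 1*(-22)))/8 = -7*(-9 + (-31 + 22))/8 = -7*(-9 - 9)/8 = -7/8*(-18) = 63/4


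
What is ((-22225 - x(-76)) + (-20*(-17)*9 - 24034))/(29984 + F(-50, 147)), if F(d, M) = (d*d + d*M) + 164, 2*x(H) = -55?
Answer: -86343/50596 ≈ -1.7065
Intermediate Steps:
x(H) = -55/2 (x(H) = (½)*(-55) = -55/2)
F(d, M) = 164 + d² + M*d (F(d, M) = (d² + M*d) + 164 = 164 + d² + M*d)
((-22225 - x(-76)) + (-20*(-17)*9 - 24034))/(29984 + F(-50, 147)) = ((-22225 - 1*(-55/2)) + (-20*(-17)*9 - 24034))/(29984 + (164 + (-50)² + 147*(-50))) = ((-22225 + 55/2) + (340*9 - 24034))/(29984 + (164 + 2500 - 7350)) = (-44395/2 + (3060 - 24034))/(29984 - 4686) = (-44395/2 - 20974)/25298 = -86343/2*1/25298 = -86343/50596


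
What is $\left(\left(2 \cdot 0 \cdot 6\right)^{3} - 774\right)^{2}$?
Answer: $599076$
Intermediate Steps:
$\left(\left(2 \cdot 0 \cdot 6\right)^{3} - 774\right)^{2} = \left(\left(0 \cdot 6\right)^{3} - 774\right)^{2} = \left(0^{3} - 774\right)^{2} = \left(0 - 774\right)^{2} = \left(-774\right)^{2} = 599076$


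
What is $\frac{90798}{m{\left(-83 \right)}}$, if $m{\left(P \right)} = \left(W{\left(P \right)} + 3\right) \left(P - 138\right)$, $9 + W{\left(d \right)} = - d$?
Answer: $- \frac{90798}{17017} \approx -5.3357$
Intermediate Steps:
$W{\left(d \right)} = -9 - d$
$m{\left(P \right)} = \left(-138 + P\right) \left(-6 - P\right)$ ($m{\left(P \right)} = \left(\left(-9 - P\right) + 3\right) \left(P - 138\right) = \left(-6 - P\right) \left(-138 + P\right) = \left(-138 + P\right) \left(-6 - P\right)$)
$\frac{90798}{m{\left(-83 \right)}} = \frac{90798}{828 - \left(-83\right)^{2} + 132 \left(-83\right)} = \frac{90798}{828 - 6889 - 10956} = \frac{90798}{-17017} = 90798 \left(- \frac{1}{17017}\right) = - \frac{90798}{17017}$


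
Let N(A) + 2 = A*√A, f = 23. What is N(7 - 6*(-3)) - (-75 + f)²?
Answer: -2581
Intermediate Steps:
N(A) = -2 + A^(3/2) (N(A) = -2 + A*√A = -2 + A^(3/2))
N(7 - 6*(-3)) - (-75 + f)² = (-2 + (7 - 6*(-3))^(3/2)) - (-75 + 23)² = (-2 + (7 + 18)^(3/2)) - 1*(-52)² = (-2 + 25^(3/2)) - 1*2704 = (-2 + 125) - 2704 = 123 - 2704 = -2581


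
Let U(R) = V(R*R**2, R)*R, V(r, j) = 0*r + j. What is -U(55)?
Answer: -3025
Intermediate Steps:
V(r, j) = j (V(r, j) = 0 + j = j)
U(R) = R**2 (U(R) = R*R = R**2)
-U(55) = -1*55**2 = -1*3025 = -3025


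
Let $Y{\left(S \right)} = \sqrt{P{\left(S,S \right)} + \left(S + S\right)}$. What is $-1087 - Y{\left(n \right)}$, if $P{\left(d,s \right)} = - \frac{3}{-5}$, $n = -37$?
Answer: $-1087 - \frac{i \sqrt{1835}}{5} \approx -1087.0 - 8.5674 i$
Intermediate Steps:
$P{\left(d,s \right)} = \frac{3}{5}$ ($P{\left(d,s \right)} = \left(-3\right) \left(- \frac{1}{5}\right) = \frac{3}{5}$)
$Y{\left(S \right)} = \sqrt{\frac{3}{5} + 2 S}$ ($Y{\left(S \right)} = \sqrt{\frac{3}{5} + \left(S + S\right)} = \sqrt{\frac{3}{5} + 2 S}$)
$-1087 - Y{\left(n \right)} = -1087 - \frac{\sqrt{15 + 50 \left(-37\right)}}{5} = -1087 - \frac{\sqrt{15 - 1850}}{5} = -1087 - \frac{\sqrt{-1835}}{5} = -1087 - \frac{i \sqrt{1835}}{5}$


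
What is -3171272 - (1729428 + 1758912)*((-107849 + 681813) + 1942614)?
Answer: -8778682871792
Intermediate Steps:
-3171272 - (1729428 + 1758912)*((-107849 + 681813) + 1942614) = -3171272 - 3488340*(573964 + 1942614) = -3171272 - 3488340*2516578 = -3171272 - 1*8778679700520 = -3171272 - 8778679700520 = -8778682871792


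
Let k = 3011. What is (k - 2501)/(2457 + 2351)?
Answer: 255/2404 ≈ 0.10607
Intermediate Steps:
(k - 2501)/(2457 + 2351) = (3011 - 2501)/(2457 + 2351) = 510/4808 = 510*(1/4808) = 255/2404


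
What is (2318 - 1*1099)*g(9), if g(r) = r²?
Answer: 98739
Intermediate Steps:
(2318 - 1*1099)*g(9) = (2318 - 1*1099)*9² = (2318 - 1099)*81 = 1219*81 = 98739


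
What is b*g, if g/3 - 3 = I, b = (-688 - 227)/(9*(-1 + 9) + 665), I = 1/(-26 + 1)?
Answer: -40626/3685 ≈ -11.025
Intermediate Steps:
I = -1/25 (I = 1/(-25) = -1/25 ≈ -0.040000)
b = -915/737 (b = -915/(9*8 + 665) = -915/(72 + 665) = -915/737 ≈ -1.2415)
g = 222/25 (g = 9 + 3*(-1/25) = 9 - 3/25 = 222/25 ≈ 8.8800)
b*g = -915/737*222/25 = -40626/3685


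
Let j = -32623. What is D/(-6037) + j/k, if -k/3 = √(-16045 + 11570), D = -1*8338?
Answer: 8338/6037 - 32623*I*√179/2685 ≈ 1.3811 - 162.56*I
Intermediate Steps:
D = -8338
k = -15*I*√179 (k = -3*√(-16045 + 11570) = -15*I*√179 ≈ -200.69*I)
D/(-6037) + j/k = -8338/(-6037) - 32623*I*√179/2685 = -8338*(-1/6037) - 32623*I*√179/2685 = 8338/6037 - 32623*I*√179/2685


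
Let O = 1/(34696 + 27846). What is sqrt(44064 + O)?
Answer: sqrt(172356413791438)/62542 ≈ 209.91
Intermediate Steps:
O = 1/62542 ≈ 1.5989e-5
sqrt(44064 + O) = sqrt(44064 + 1/62542) = sqrt(2755850689/62542) = sqrt(172356413791438)/62542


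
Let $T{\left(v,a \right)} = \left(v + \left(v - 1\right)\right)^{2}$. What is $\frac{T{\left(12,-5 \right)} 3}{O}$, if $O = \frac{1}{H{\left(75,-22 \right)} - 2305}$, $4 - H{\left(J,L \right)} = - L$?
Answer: $-3686601$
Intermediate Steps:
$T{\left(v,a \right)} = \left(-1 + 2 v\right)^{2}$ ($T{\left(v,a \right)} = \left(v + \left(v - 1\right)\right)^{2} = \left(v + \left(-1 + v\right)\right)^{2} = \left(-1 + 2 v\right)^{2}$)
$H{\left(J,L \right)} = 4 + L$ ($H{\left(J,L \right)} = 4 - - L = 4 + L$)
$O = - \frac{1}{2323}$ ($O = \frac{1}{\left(4 - 22\right) - 2305} = \frac{1}{-18 - 2305} = \frac{1}{-2323} = - \frac{1}{2323} \approx -0.00043048$)
$\frac{T{\left(12,-5 \right)} 3}{O} = \frac{\left(-1 + 2 \cdot 12\right)^{2} \cdot 3}{- \frac{1}{2323}} = \left(-1 + 24\right)^{2} \cdot 3 \left(-2323\right) = 23^{2} \cdot 3 \left(-2323\right) = 529 \cdot 3 \left(-2323\right) = 1587 \left(-2323\right) = -3686601$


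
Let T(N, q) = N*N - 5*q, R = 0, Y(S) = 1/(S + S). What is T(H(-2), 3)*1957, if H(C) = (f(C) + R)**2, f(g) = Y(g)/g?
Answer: -120236123/4096 ≈ -29355.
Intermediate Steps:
Y(S) = 1/(2*S)
f(g) = 1/(2*g**2) (f(g) = (1/(2*g))/g = 1/(2*g**2))
H(C) = 1/(4*C**4) (H(C) = (1/(2*C**2) + 0)**2 = (1/(2*C**2))**2 = 1/(4*C**4))
T(N, q) = N**2 - 5*q
T(H(-2), 3)*1957 = (((1/4)/(-2)**4)**2 - 5*3)*1957 = (((1/4)*(1/16))**2 - 15)*1957 = ((1/64)**2 - 15)*1957 = (1/4096 - 15)*1957 = -61439/4096*1957 = -120236123/4096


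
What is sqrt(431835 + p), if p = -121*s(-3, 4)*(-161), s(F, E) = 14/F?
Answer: 17*sqrt(10617)/3 ≈ 583.89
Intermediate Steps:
p = -272734/3 (p = -1694/(-3)*(-161) = -1694*(-1)/3*(-161) = -121*(-14/3)*(-161) = (1694/3)*(-161) = -272734/3 ≈ -90911.)
sqrt(431835 + p) = sqrt(431835 - 272734/3) = sqrt(1022771/3) = 17*sqrt(10617)/3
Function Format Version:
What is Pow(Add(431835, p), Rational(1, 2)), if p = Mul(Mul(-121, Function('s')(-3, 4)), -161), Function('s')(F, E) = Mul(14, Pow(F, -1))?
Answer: Mul(Rational(17, 3), Pow(10617, Rational(1, 2))) ≈ 583.89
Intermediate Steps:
p = Rational(-272734, 3) (p = Mul(Mul(-121, Mul(14, Pow(-3, -1))), -161) = Mul(Mul(-121, Mul(14, Rational(-1, 3))), -161) = Mul(Mul(-121, Rational(-14, 3)), -161) = Mul(Rational(1694, 3), -161) = Rational(-272734, 3) ≈ -90911.)
Pow(Add(431835, p), Rational(1, 2)) = Pow(Add(431835, Rational(-272734, 3)), Rational(1, 2)) = Pow(Rational(1022771, 3), Rational(1, 2)) = Mul(Rational(17, 3), Pow(10617, Rational(1, 2)))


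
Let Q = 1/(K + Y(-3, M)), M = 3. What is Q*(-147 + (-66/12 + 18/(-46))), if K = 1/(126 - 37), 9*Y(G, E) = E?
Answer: -1877811/4232 ≈ -443.72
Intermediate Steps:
Y(G, E) = E/9
K = 1/89 ≈ 0.011236
Q = 267/92 (Q = 1/(1/89 + (⅑)*3) = 1/(1/89 + ⅓) = 1/(92/267) = 267/92 ≈ 2.9022)
Q*(-147 + (-66/12 + 18/(-46))) = 267*(-147 + (-66/12 + 18/(-46)))/92 = 267*(-147 + (-66*1/12 + 18*(-1/46)))/92 = 267*(-147 + (-11/2 - 9/23))/92 = 267*(-147 - 271/46)/92 = (267/92)*(-7033/46) = -1877811/4232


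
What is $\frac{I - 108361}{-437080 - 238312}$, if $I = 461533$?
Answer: $- \frac{88293}{168848} \approx -0.52291$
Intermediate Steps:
$\frac{I - 108361}{-437080 - 238312} = \frac{461533 - 108361}{-437080 - 238312} = \frac{353172}{-675392} = 353172 \left(- \frac{1}{675392}\right) = - \frac{88293}{168848}$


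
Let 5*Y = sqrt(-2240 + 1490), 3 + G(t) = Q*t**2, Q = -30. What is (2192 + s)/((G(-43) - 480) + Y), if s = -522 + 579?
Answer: -41946099/1043579413 - 2249*I*sqrt(30)/3130738239 ≈ -0.040194 - 3.9346e-6*I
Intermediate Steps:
G(t) = -3 - 30*t**2
s = 57
Y = I*sqrt(30) (Y = sqrt(-2240 + 1490)/5 = sqrt(-750)/5 = (5*I*sqrt(30))/5 = I*sqrt(30) ≈ 5.4772*I)
(2192 + s)/((G(-43) - 480) + Y) = (2192 + 57)/(((-3 - 30*(-43)**2) - 480) + I*sqrt(30)) = 2249/(((-3 - 30*1849) - 480) + I*sqrt(30)) = 2249/(((-3 - 55470) - 480) + I*sqrt(30)) = 2249/((-55473 - 480) + I*sqrt(30)) = 2249/(-55953 + I*sqrt(30))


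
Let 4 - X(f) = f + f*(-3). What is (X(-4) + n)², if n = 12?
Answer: 64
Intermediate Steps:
X(f) = 4 + 2*f (X(f) = 4 - (f + f*(-3)) = 4 - (f - 3*f) = 4 - (-2)*f = 4 + 2*f)
(X(-4) + n)² = ((4 + 2*(-4)) + 12)² = ((4 - 8) + 12)² = (-4 + 12)² = 8² = 64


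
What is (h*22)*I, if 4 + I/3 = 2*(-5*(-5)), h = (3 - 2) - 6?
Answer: -15180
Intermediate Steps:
h = -5 (h = 1 - 6 = -5)
I = 138 (I = -12 + 3*(2*(-5*(-5))) = -12 + 3*(2*25) = -12 + 3*50 = -12 + 150 = 138)
(h*22)*I = -5*22*138 = -110*138 = -15180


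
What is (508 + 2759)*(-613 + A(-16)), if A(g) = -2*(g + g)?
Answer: -1793583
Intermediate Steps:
A(g) = -4*g
(508 + 2759)*(-613 + A(-16)) = (508 + 2759)*(-613 - 4*(-16)) = 3267*(-613 + 64) = 3267*(-549) = -1793583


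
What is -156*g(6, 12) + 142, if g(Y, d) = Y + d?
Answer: -2666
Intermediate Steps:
-156*g(6, 12) + 142 = -156*(6 + 12) + 142 = -156*18 + 142 = -2808 + 142 = -2666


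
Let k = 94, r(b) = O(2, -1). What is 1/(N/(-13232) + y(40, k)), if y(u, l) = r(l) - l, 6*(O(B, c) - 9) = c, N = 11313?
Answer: -39696/3414715 ≈ -0.011625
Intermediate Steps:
O(B, c) = 9 + c/6
r(b) = 53/6 (r(b) = 9 + (1/6)*(-1) = 9 - 1/6 = 53/6)
y(u, l) = 53/6 - l
1/(N/(-13232) + y(40, k)) = 1/(11313/(-13232) + (53/6 - 1*94)) = 1/(11313*(-1/13232) + (53/6 - 94)) = 1/(-11313/13232 - 511/6) = 1/(-3414715/39696) = -39696/3414715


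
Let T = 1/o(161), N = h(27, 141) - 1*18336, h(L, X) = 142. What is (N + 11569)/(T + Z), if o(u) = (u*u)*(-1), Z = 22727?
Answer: -171726625/589106566 ≈ -0.29150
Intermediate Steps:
N = -18194 (N = 142 - 1*18336 = 142 - 18336 = -18194)
o(u) = -u**2 (o(u) = u**2*(-1) = -u**2)
T = -1/25921 (T = 1/(-1*161**2) = 1/(-1*25921) = 1/(-25921) = -1/25921 ≈ -3.8579e-5)
(N + 11569)/(T + Z) = (-18194 + 11569)/(-1/25921 + 22727) = -6625/589106566/25921 = -6625*25921/589106566 = -171726625/589106566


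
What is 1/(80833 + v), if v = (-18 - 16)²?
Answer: 1/81989 ≈ 1.2197e-5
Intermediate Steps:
v = 1156 (v = (-34)² = 1156)
1/(80833 + v) = 1/(80833 + 1156) = 1/81989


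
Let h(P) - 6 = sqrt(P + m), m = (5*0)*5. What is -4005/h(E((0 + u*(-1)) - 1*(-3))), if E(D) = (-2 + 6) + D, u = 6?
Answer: -4005/7 ≈ -572.14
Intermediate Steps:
E(D) = 4 + D
m = 0 (m = 0*5 = 0)
h(P) = 6 + sqrt(P) (h(P) = 6 + sqrt(P + 0) = 6 + sqrt(P))
-4005/h(E((0 + u*(-1)) - 1*(-3))) = -4005/(6 + sqrt(4 + ((0 + 6*(-1)) - 1*(-3)))) = -4005/(6 + sqrt(4 + ((0 - 6) + 3))) = -4005/(6 + sqrt(4 + (-6 + 3))) = -4005/(6 + sqrt(4 - 3)) = -4005/(6 + sqrt(1)) = -4005/(6 + 1) = -4005/7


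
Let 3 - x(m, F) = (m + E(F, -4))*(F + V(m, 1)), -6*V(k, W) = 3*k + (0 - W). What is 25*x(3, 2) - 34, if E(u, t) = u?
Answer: -127/3 ≈ -42.333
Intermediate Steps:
V(k, W) = -k/2 + W/6 (V(k, W) = -(3*k + (0 - W))/6 = -(3*k - W)/6 = -(-W + 3*k)/6 = -k/2 + W/6)
x(m, F) = 3 - (F + m)*(⅙ + F - m/2) (x(m, F) = 3 - (m + F)*(F + (-m/2 + (⅙)*1)) = 3 - (F + m)*(F + (-m/2 + ⅙)) = 3 - (F + m)*(F + (⅙ - m/2)) = 3 - (F + m)*(⅙ + F - m/2))
25*x(3, 2) - 34 = 25*(3 + (½)*3² - 1*2² - ⅙*2 - ⅙*3 - ½*2*3) - 34 = 25*(3 + (½)*9 - 1*4 - ⅓ - ½ - 3) - 34 = 25*(3 + 9/2 - 4 - ⅓ - ½ - 3) - 34 = 25*(-⅓) - 34 = -25/3 - 34 = -127/3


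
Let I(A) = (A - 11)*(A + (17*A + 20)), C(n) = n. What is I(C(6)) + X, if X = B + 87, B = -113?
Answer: -666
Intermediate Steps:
X = -26 (X = -113 + 87 = -26)
I(A) = (-11 + A)*(20 + 18*A) (I(A) = (-11 + A)*(A + (20 + 17*A)) = (-11 + A)*(20 + 18*A))
I(C(6)) + X = (-220 - 178*6 + 18*6²) - 26 = (-220 - 1068 + 18*36) - 26 = (-220 - 1068 + 648) - 26 = -640 - 26 = -666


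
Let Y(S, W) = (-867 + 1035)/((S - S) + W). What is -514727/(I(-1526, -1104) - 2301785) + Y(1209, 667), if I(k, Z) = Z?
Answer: 730208261/1536026963 ≈ 0.47539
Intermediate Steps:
Y(S, W) = 168/W (Y(S, W) = 168/(0 + W) = 168/W)
-514727/(I(-1526, -1104) - 2301785) + Y(1209, 667) = -514727/(-1104 - 2301785) + 168/667 = -514727/(-2302889) + 168*(1/667) = -514727*(-1/2302889) + 168/667 = 514727/2302889 + 168/667 = 730208261/1536026963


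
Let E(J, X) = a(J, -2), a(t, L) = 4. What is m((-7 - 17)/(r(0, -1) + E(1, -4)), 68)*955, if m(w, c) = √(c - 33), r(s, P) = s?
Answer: 955*√35 ≈ 5649.9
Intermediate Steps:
E(J, X) = 4
m(w, c) = √(-33 + c)
m((-7 - 17)/(r(0, -1) + E(1, -4)), 68)*955 = √(-33 + 68)*955 = √35*955 = 955*√35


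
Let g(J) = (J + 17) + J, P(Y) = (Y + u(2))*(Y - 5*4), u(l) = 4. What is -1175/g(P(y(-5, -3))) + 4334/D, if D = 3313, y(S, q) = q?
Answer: 4018461/96077 ≈ 41.825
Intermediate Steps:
P(Y) = (-20 + Y)*(4 + Y) (P(Y) = (Y + 4)*(Y - 5*4) = (4 + Y)*(Y - 20) = (4 + Y)*(-20 + Y) = (-20 + Y)*(4 + Y))
g(J) = 17 + 2*J (g(J) = (17 + J) + J = 17 + 2*J)
-1175/g(P(y(-5, -3))) + 4334/D = -1175/(17 + 2*(-80 + (-3)² - 16*(-3))) + 4334/3313 = -1175/(17 + 2*(-80 + 9 + 48)) + 4334*(1/3313) = -1175/(17 + 2*(-23)) + 4334/3313 = -1175/(17 - 46) + 4334/3313 = -1175/(-29) + 4334/3313 = -1175*(-1/29) + 4334/3313 = 1175/29 + 4334/3313 = 4018461/96077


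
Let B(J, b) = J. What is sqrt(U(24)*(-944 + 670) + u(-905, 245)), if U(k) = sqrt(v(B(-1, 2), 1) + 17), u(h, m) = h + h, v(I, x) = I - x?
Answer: sqrt(-1810 - 274*sqrt(15)) ≈ 53.584*I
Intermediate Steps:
u(h, m) = 2*h
U(k) = sqrt(15) (U(k) = sqrt((-1 - 1*1) + 17) = sqrt((-1 - 1) + 17) = sqrt(-2 + 17) = sqrt(15))
sqrt(U(24)*(-944 + 670) + u(-905, 245)) = sqrt(sqrt(15)*(-944 + 670) + 2*(-905)) = sqrt(sqrt(15)*(-274) - 1810) = sqrt(-274*sqrt(15) - 1810) = sqrt(-1810 - 274*sqrt(15))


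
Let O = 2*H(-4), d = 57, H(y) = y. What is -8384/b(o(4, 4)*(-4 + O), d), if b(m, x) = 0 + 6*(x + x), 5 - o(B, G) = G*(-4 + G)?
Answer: -2096/171 ≈ -12.257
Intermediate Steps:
o(B, G) = 5 - G*(-4 + G)
O = -8 (O = 2*(-4) = -8)
b(m, x) = 12*x (b(m, x) = 0 + 6*(2*x) = 0 + 12*x = 12*x)
-8384/b(o(4, 4)*(-4 + O), d) = -8384/(12*57) = -8384/684 = -8384*1/684 = -2096/171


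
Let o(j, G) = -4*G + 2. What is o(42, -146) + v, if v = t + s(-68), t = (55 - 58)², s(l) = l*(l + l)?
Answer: 9843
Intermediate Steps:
o(j, G) = 2 - 4*G
s(l) = 2*l² (s(l) = l*(2*l) = 2*l²)
t = 9 (t = (-3)² = 9)
v = 9257 (v = 9 + 2*(-68)² = 9 + 2*4624 = 9 + 9248 = 9257)
o(42, -146) + v = (2 - 4*(-146)) + 9257 = (2 + 584) + 9257 = 586 + 9257 = 9843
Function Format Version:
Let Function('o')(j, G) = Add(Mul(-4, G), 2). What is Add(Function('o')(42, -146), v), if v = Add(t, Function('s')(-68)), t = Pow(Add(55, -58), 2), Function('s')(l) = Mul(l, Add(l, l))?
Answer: 9843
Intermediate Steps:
Function('o')(j, G) = Add(2, Mul(-4, G))
Function('s')(l) = Mul(2, Pow(l, 2)) (Function('s')(l) = Mul(l, Mul(2, l)) = Mul(2, Pow(l, 2)))
t = 9 (t = Pow(-3, 2) = 9)
v = 9257 (v = Add(9, Mul(2, Pow(-68, 2))) = Add(9, Mul(2, 4624)) = Add(9, 9248) = 9257)
Add(Function('o')(42, -146), v) = Add(Add(2, Mul(-4, -146)), 9257) = Add(Add(2, 584), 9257) = Add(586, 9257) = 9843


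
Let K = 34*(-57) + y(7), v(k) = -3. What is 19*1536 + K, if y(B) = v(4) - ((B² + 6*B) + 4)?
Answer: 27148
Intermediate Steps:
y(B) = -7 - B² - 6*B (y(B) = -3 - ((B² + 6*B) + 4) = -3 - (4 + B² + 6*B) = -3 + (-4 - B² - 6*B) = -7 - B² - 6*B)
K = -2036 (K = 34*(-57) + (-7 - 1*7² - 6*7) = -1938 + (-7 - 1*49 - 42) = -1938 + (-7 - 49 - 42) = -1938 - 98 = -2036)
19*1536 + K = 19*1536 - 2036 = 29184 - 2036 = 27148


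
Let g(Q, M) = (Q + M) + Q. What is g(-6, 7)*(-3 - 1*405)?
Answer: 2040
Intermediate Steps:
g(Q, M) = M + 2*Q (g(Q, M) = (M + Q) + Q = M + 2*Q)
g(-6, 7)*(-3 - 1*405) = (7 + 2*(-6))*(-3 - 1*405) = (7 - 12)*(-3 - 405) = -5*(-408) = 2040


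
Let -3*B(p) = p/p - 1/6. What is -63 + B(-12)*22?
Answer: -622/9 ≈ -69.111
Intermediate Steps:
B(p) = -5/18 (B(p) = -(p/p - 1/6)/3 = -(1 - 1*⅙)/3 = -(1 - ⅙)/3 = -⅓*⅚ = -5/18)
-63 + B(-12)*22 = -63 - 5/18*22 = -63 - 55/9 = -622/9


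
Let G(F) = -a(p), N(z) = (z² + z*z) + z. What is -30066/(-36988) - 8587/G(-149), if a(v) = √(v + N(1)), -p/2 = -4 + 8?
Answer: 15033/18494 - 8587*I*√5/5 ≈ 0.81286 - 3840.2*I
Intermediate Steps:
N(z) = z + 2*z² (N(z) = (z² + z²) + z = 2*z² + z = z + 2*z²)
p = -8 (p = -2*(-4 + 8) = -2*4 = -8)
a(v) = √(3 + v) (a(v) = √(v + 1*(1 + 2*1)) = √(v + 1*(1 + 2)) = √(v + 1*3) = √(v + 3) = √(3 + v))
G(F) = -I*√5 (G(F) = -√(3 - 8) = -√(-5) = -I*√5)
-30066/(-36988) - 8587/G(-149) = -30066/(-36988) - 8587*I*√5/5 = -30066*(-1/36988) - 8587*I*√5/5 = 15033/18494 - 8587*I*√5/5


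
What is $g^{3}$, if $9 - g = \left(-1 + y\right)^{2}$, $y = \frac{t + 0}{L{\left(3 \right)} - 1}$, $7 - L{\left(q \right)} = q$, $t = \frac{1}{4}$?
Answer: $\frac{1622234375}{2985984} \approx 543.28$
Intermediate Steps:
$t = \frac{1}{4} \approx 0.25$
$L{\left(q \right)} = 7 - q$
$y = \frac{1}{12}$ ($y = \frac{\frac{1}{4} + 0}{\left(7 - 3\right) - 1} = \frac{1}{4 \left(\left(7 - 3\right) - 1\right)} = \frac{1}{4 \left(4 - 1\right)} = \frac{1}{4 \cdot 3} = \frac{1}{4} \cdot \frac{1}{3} = \frac{1}{12} \approx 0.083333$)
$g = \frac{1175}{144}$ ($g = 9 - \left(-1 + \frac{1}{12}\right)^{2} = 9 - \left(- \frac{11}{12}\right)^{2} = 9 - \frac{121}{144} = \frac{1175}{144} \approx 8.1597$)
$g^{3} = \left(\frac{1175}{144}\right)^{3} = \frac{1622234375}{2985984}$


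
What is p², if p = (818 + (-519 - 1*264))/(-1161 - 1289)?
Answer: 1/4900 ≈ 0.00020408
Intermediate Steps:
p = -1/70 (p = (818 + (-519 - 264))/(-2450) = (818 - 783)*(-1/2450) = 35*(-1/2450) = -1/70 ≈ -0.014286)
p² = (-1/70)² = 1/4900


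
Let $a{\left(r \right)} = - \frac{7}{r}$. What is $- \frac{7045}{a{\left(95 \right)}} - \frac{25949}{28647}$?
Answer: $\frac{19172539282}{200529} \approx 95610.0$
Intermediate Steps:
$- \frac{7045}{a{\left(95 \right)}} - \frac{25949}{28647} = - \frac{7045}{\left(-7\right) \frac{1}{95}} - \frac{25949}{28647} = - \frac{7045}{- \frac{7}{95}} - \frac{25949}{28647} = \left(-7045\right) \left(- \frac{95}{7}\right) - \frac{25949}{28647} = \frac{669275}{7} - \frac{25949}{28647} = \frac{19172539282}{200529}$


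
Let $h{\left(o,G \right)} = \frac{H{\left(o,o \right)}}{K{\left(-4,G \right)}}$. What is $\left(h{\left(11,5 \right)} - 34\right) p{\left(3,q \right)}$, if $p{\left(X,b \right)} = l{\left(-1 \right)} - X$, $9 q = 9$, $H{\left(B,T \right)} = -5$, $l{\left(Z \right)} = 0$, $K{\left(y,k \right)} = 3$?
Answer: $107$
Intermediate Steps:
$q = 1$ ($q = \frac{1}{9} \cdot 9 = 1$)
$h{\left(o,G \right)} = - \frac{5}{3}$
$p{\left(X,b \right)} = - X$ ($p{\left(X,b \right)} = 0 - X = - X$)
$\left(h{\left(11,5 \right)} - 34\right) p{\left(3,q \right)} = \left(- \frac{5}{3} - 34\right) \left(\left(-1\right) 3\right) = \left(- \frac{107}{3}\right) \left(-3\right) = 107$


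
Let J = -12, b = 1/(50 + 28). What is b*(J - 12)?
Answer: -4/13 ≈ -0.30769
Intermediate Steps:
b = 1/78 ≈ 0.012821
b*(J - 12) = (-12 - 12)/78 = (1/78)*(-24) = -4/13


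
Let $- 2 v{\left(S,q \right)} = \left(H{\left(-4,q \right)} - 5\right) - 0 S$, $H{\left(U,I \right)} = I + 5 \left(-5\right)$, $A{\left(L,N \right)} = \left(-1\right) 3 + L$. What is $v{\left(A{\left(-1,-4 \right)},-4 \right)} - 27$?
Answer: $-10$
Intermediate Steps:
$A{\left(L,N \right)} = -3 + L$
$H{\left(U,I \right)} = -25 + I$ ($H{\left(U,I \right)} = I - 25 = -25 + I$)
$v{\left(S,q \right)} = 15 - \frac{q}{2}$ ($v{\left(S,q \right)} = - \frac{\left(\left(-25 + q\right) - 5\right) - 0 S}{2} = - \frac{\left(-30 + q\right) - 0}{2} = - \frac{\left(-30 + q\right) + 0}{2} = - \frac{-30 + q}{2} = 15 - \frac{q}{2}$)
$v{\left(A{\left(-1,-4 \right)},-4 \right)} - 27 = \left(15 - -2\right) - 27 = \left(15 + 2\right) - 27 = 17 - 27 = -10$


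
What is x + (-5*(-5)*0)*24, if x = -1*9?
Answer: -9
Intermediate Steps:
x = -9
x + (-5*(-5)*0)*24 = -9 + (-5*(-5)*0)*24 = -9 + (25*0)*24 = -9 + 0*24 = -9 + 0 = -9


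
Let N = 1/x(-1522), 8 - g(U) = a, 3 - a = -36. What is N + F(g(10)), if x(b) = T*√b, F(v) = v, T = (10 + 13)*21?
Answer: -31 - I*√1522/735126 ≈ -31.0 - 5.307e-5*I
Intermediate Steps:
a = 39 (a = 3 - 1*(-36) = 3 + 36 = 39)
T = 483 (T = 23*21 = 483)
g(U) = -31 (g(U) = 8 - 1*39 = 8 - 39 = -31)
x(b) = 483*√b
N = -I*√1522/735126 (N = 1/(483*√(-1522)) = 1/(483*(I*√1522)) = 1/(483*I*√1522) = -I*√1522/735126 ≈ -5.307e-5*I)
N + F(g(10)) = -I*√1522/735126 - 31 = -31 - I*√1522/735126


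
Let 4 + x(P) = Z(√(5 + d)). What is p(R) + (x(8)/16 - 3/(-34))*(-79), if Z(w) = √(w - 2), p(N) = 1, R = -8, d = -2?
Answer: 937/68 - 79*√(-2 + √3)/16 ≈ 13.779 - 2.5558*I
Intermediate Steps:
Z(w) = √(-2 + w)
x(P) = -4 + √(-2 + √3) (x(P) = -4 + √(-2 + √(5 - 2)) = -4 + √(-2 + √3))
p(R) + (x(8)/16 - 3/(-34))*(-79) = 1 + ((-4 + I*√(2 - √3))/16 - 3/(-34))*(-79) = 1 + ((-4 + I*√(2 - √3))*(1/16) - 3*(-1/34))*(-79) = 1 + ((-¼ + I*√(2 - √3)/16) + 3/34)*(-79) = 1 + (-11/68 + I*√(2 - √3)/16)*(-79) = 1 + (869/68 - 79*I*√(2 - √3)/16) = 937/68 - 79*I*√(2 - √3)/16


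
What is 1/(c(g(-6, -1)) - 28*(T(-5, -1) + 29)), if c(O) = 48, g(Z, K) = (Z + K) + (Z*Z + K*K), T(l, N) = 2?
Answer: -1/820 ≈ -0.0012195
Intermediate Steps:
g(Z, K) = K + Z + K² + Z² (g(Z, K) = (K + Z) + (Z² + K²) = (K + Z) + (K² + Z²) = K + Z + K² + Z²)
1/(c(g(-6, -1)) - 28*(T(-5, -1) + 29)) = 1/(48 - 28*(2 + 29)) = 1/(48 - 28*31) = 1/(48 - 868) = 1/(-820) = -1/820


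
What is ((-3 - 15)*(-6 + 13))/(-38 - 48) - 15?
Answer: -582/43 ≈ -13.535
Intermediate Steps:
((-3 - 15)*(-6 + 13))/(-38 - 48) - 15 = -18*7/(-86) - 15 = -126*(-1/86) - 15 = 63/43 - 15 = -582/43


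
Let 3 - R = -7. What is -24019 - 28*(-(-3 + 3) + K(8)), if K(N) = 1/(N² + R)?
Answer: -888717/37 ≈ -24019.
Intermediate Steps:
R = 10 (R = 3 - 1*(-7) = 3 + 7 = 10)
K(N) = 1/(10 + N²) (K(N) = 1/(N² + 10) = 1/(10 + N²))
-24019 - 28*(-(-3 + 3) + K(8)) = -24019 - 28*(-(-3 + 3) + 1/(10 + 8²)) = -24019 - 28*(-1*0 + 1/(10 + 64)) = -24019 - 28*(0 + 1/74) = -24019 - 28/74 = -24019 - 1*14/37 = -24019 - 14/37 = -888717/37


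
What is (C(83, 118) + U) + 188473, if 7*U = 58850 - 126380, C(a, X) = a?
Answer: 1252362/7 ≈ 1.7891e+5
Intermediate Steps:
U = -67530/7 (U = (58850 - 126380)/7 = (1/7)*(-67530) = -67530/7 ≈ -9647.1)
(C(83, 118) + U) + 188473 = (83 - 67530/7) + 188473 = -66949/7 + 188473 = 1252362/7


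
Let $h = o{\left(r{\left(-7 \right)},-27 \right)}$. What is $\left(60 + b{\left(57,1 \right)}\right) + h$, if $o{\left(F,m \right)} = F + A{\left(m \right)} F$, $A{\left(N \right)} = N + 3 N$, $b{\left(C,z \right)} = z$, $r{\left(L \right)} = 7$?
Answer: $-688$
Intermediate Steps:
$A{\left(N \right)} = 4 N$
$o{\left(F,m \right)} = F + 4 F m$ ($o{\left(F,m \right)} = F + 4 m F = F + 4 F m$)
$h = -749$ ($h = 7 \left(1 + 4 \left(-27\right)\right) = 7 \left(1 - 108\right) = 7 \left(-107\right) = -749$)
$\left(60 + b{\left(57,1 \right)}\right) + h = \left(60 + 1\right) - 749 = 61 - 749 = -688$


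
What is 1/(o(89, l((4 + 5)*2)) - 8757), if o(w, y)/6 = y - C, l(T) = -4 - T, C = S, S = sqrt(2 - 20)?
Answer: I/(3*(-2963*I + 6*sqrt(2))) ≈ -0.0001125 + 3.2216e-7*I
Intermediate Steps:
S = 3*I*sqrt(2) (S = sqrt(-18) = 3*I*sqrt(2) ≈ 4.2426*I)
C = 3*I*sqrt(2) ≈ 4.2426*I
o(w, y) = 6*y - 18*I*sqrt(2) (o(w, y) = 6*(y - 3*I*sqrt(2)) = 6*y - 18*I*sqrt(2))
1/(o(89, l((4 + 5)*2)) - 8757) = 1/((6*(-4 - (4 + 5)*2) - 18*I*sqrt(2)) - 8757) = 1/((6*(-4 - 9*2) - 18*I*sqrt(2)) - 8757) = 1/((6*(-4 - 1*18) - 18*I*sqrt(2)) - 8757) = 1/((6*(-4 - 18) - 18*I*sqrt(2)) - 8757) = 1/((6*(-22) - 18*I*sqrt(2)) - 8757) = 1/((-132 - 18*I*sqrt(2)) - 8757) = 1/(-8889 - 18*I*sqrt(2))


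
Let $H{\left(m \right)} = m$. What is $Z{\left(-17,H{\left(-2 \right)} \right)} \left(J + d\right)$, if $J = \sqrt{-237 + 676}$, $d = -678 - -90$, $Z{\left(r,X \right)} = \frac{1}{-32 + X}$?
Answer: $\frac{294}{17} - \frac{\sqrt{439}}{34} \approx 16.678$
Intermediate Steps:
$d = -588$ ($d = -678 + 90 = -588$)
$J = \sqrt{439} \approx 20.952$
$Z{\left(-17,H{\left(-2 \right)} \right)} \left(J + d\right) = \frac{\sqrt{439} - 588}{-32 - 2} = \frac{-588 + \sqrt{439}}{-34} = - \frac{-588 + \sqrt{439}}{34} = \frac{294}{17} - \frac{\sqrt{439}}{34}$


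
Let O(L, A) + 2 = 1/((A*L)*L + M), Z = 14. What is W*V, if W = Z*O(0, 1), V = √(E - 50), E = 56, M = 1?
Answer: -14*√6 ≈ -34.293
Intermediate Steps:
O(L, A) = -2 + 1/(1 + A*L²) (O(L, A) = -2 + 1/((A*L)*L + 1) = -2 + 1/(A*L² + 1) = -2 + 1/(1 + A*L²))
V = √6 (V = √(56 - 50) = √6 ≈ 2.4495)
W = -14 (W = 14*((-1 - 2*1*0²)/(1 + 1*0²)) = 14*((-1 - 2*1*0)/(1 + 1*0)) = 14*((-1 + 0)/(1 + 0)) = 14*(-1/1) = 14*(1*(-1)) = 14*(-1) = -14)
W*V = -14*√6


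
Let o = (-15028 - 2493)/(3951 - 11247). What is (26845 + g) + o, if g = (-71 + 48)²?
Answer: 199738225/7296 ≈ 27376.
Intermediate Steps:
o = 17521/7296 (o = -17521/(-7296) = -17521*(-1/7296) = 17521/7296 ≈ 2.4015)
g = 529 (g = (-23)² = 529)
(26845 + g) + o = (26845 + 529) + 17521/7296 = 27374 + 17521/7296 = 199738225/7296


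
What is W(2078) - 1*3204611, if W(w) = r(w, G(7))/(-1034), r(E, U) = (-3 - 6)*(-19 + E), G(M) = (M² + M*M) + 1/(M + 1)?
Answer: -3313549243/1034 ≈ -3.2046e+6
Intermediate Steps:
G(M) = 1/(1 + M) + 2*M² (G(M) = (M² + M²) + 1/(1 + M) = 2*M² + 1/(1 + M) = 1/(1 + M) + 2*M²)
r(E, U) = 171 - 9*E (r(E, U) = -9*(-19 + E) = 171 - 9*E)
W(w) = -171/1034 + 9*w/1034 (W(w) = (171 - 9*w)/(-1034) = (171 - 9*w)*(-1/1034) = -171/1034 + 9*w/1034)
W(2078) - 1*3204611 = (-171/1034 + (9/1034)*2078) - 1*3204611 = (-171/1034 + 9351/517) - 3204611 = 18531/1034 - 3204611 = -3313549243/1034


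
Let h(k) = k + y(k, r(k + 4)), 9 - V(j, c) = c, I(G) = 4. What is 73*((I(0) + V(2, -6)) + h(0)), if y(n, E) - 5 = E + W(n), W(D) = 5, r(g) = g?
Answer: 2409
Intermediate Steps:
V(j, c) = 9 - c
y(n, E) = 10 + E (y(n, E) = 5 + (E + 5) = 5 + (5 + E) = 10 + E)
h(k) = 14 + 2*k (h(k) = k + (10 + (k + 4)) = k + (10 + (4 + k)) = k + (14 + k) = 14 + 2*k)
73*((I(0) + V(2, -6)) + h(0)) = 73*((4 + (9 - 1*(-6))) + (14 + 2*0)) = 73*((4 + (9 + 6)) + (14 + 0)) = 73*((4 + 15) + 14) = 73*(19 + 14) = 73*33 = 2409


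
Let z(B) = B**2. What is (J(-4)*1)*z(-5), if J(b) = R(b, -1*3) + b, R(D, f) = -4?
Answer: -200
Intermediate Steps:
J(b) = -4 + b
(J(-4)*1)*z(-5) = ((-4 - 4)*1)*(-5)**2 = -8*1*25 = -8*25 = -200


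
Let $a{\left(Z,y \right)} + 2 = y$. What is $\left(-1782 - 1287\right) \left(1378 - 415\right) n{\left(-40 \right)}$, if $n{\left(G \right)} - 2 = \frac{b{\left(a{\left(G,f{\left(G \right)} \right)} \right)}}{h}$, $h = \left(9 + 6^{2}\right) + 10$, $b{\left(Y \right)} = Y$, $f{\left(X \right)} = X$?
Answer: $- \frac{18270036}{5} \approx -3.654 \cdot 10^{6}$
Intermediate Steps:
$a{\left(Z,y \right)} = -2 + y$
$h = 55$ ($h = \left(9 + 36\right) + 10 = 45 + 10 = 55$)
$n{\left(G \right)} = \frac{108}{55} + \frac{G}{55}$ ($n{\left(G \right)} = 2 + \frac{-2 + G}{55} = 2 + \left(-2 + G\right) \frac{1}{55} = 2 + \left(- \frac{2}{55} + \frac{G}{55}\right) = \frac{108}{55} + \frac{G}{55}$)
$\left(-1782 - 1287\right) \left(1378 - 415\right) n{\left(-40 \right)} = \left(-1782 - 1287\right) \left(1378 - 415\right) \left(\frac{108}{55} + \frac{1}{55} \left(-40\right)\right) = \left(-3069\right) 963 \left(\frac{108}{55} - \frac{8}{11}\right) = \left(-2955447\right) \frac{68}{55} = - \frac{18270036}{5}$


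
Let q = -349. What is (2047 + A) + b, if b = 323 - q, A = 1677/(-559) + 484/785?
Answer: 2132544/785 ≈ 2716.6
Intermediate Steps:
A = -1871/785 (A = 1677*(-1/559) + 484*(1/785) = -3 + 484/785 = -1871/785 ≈ -2.3834)
b = 672 (b = 323 - 1*(-349) = 323 + 349 = 672)
(2047 + A) + b = (2047 - 1871/785) + 672 = 1605024/785 + 672 = 2132544/785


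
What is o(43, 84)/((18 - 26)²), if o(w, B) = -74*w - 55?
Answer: -3237/64 ≈ -50.578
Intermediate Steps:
o(w, B) = -55 - 74*w
o(43, 84)/((18 - 26)²) = (-55 - 74*43)/((18 - 26)²) = (-55 - 3182)/((-8)²) = -3237/64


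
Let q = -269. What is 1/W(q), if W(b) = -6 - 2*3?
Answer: -1/12 ≈ -0.083333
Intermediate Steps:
W(b) = -12 (W(b) = -6 - 6 = -12)
1/W(q) = 1/(-12) = -1/12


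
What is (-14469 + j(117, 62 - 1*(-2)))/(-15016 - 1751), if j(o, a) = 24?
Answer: 535/621 ≈ 0.86151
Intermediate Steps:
(-14469 + j(117, 62 - 1*(-2)))/(-15016 - 1751) = (-14469 + 24)/(-15016 - 1751) = -14445/(-16767) = -14445*(-1/16767) = 535/621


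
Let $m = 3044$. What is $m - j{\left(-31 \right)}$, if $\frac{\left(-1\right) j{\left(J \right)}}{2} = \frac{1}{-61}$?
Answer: $\frac{185682}{61} \approx 3044.0$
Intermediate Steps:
$j{\left(J \right)} = \frac{2}{61}$ ($j{\left(J \right)} = - \frac{2}{-61} = \left(-2\right) \left(- \frac{1}{61}\right) = \frac{2}{61}$)
$m - j{\left(-31 \right)} = 3044 - \frac{2}{61} = \frac{185682}{61}$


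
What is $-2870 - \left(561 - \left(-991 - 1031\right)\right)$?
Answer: $-5453$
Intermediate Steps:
$-2870 - \left(561 - \left(-991 - 1031\right)\right) = -2870 - \left(561 - -2022\right) = -2870 - \left(561 + 2022\right) = -2870 - 2583 = -5453$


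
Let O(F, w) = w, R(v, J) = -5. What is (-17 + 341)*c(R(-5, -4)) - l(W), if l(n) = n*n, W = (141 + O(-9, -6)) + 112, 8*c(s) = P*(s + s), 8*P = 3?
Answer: -489287/8 ≈ -61161.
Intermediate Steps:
P = 3/8 (P = (⅛)*3 = 3/8 ≈ 0.37500)
c(s) = 3*s/32 (c(s) = (3*(s + s)/8)/8 = (3*(2*s)/8)/8 = (3*s/4)/8 = 3*s/32)
W = 247 (W = (141 - 6) + 112 = 135 + 112 = 247)
l(n) = n²
(-17 + 341)*c(R(-5, -4)) - l(W) = (-17 + 341)*((3/32)*(-5)) - 1*247² = 324*(-15/32) - 1*61009 = -1215/8 - 61009 = -489287/8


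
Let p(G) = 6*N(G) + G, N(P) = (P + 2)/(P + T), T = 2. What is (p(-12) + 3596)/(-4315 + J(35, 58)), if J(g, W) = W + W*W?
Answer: -3590/893 ≈ -4.0202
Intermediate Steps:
N(P) = 1 (N(P) = (P + 2)/(P + 2) = (2 + P)/(2 + P) = 1)
J(g, W) = W + W²
p(G) = 6 + G (p(G) = 6*1 + G = 6 + G)
(p(-12) + 3596)/(-4315 + J(35, 58)) = ((6 - 12) + 3596)/(-4315 + 58*(1 + 58)) = (-6 + 3596)/(-4315 + 58*59) = 3590/(-4315 + 3422) = 3590/(-893) = 3590*(-1/893) = -3590/893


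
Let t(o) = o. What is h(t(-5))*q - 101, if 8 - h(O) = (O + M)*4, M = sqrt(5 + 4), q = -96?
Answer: -1637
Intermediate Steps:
M = 3 (M = sqrt(9) = 3)
h(O) = -4 - 4*O (h(O) = 8 - (O + 3)*4 = 8 - (3 + O)*4 = 8 - (12 + 4*O) = 8 + (-12 - 4*O) = -4 - 4*O)
h(t(-5))*q - 101 = (-4 - 4*(-5))*(-96) - 101 = (-4 + 20)*(-96) - 101 = 16*(-96) - 101 = -1536 - 101 = -1637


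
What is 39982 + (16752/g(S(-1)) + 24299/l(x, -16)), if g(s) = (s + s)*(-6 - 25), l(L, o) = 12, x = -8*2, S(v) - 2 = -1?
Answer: 15526061/372 ≈ 41737.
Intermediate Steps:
S(v) = 1 (S(v) = 2 - 1 = 1)
x = -16
g(s) = -62*s (g(s) = (2*s)*(-31) = -62*s)
39982 + (16752/g(S(-1)) + 24299/l(x, -16)) = 39982 + (16752/((-62*1)) + 24299/12) = 39982 + (16752/(-62) + 24299*(1/12)) = 39982 + (16752*(-1/62) + 24299/12) = 39982 + (-8376/31 + 24299/12) = 39982 + 652757/372 = 15526061/372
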